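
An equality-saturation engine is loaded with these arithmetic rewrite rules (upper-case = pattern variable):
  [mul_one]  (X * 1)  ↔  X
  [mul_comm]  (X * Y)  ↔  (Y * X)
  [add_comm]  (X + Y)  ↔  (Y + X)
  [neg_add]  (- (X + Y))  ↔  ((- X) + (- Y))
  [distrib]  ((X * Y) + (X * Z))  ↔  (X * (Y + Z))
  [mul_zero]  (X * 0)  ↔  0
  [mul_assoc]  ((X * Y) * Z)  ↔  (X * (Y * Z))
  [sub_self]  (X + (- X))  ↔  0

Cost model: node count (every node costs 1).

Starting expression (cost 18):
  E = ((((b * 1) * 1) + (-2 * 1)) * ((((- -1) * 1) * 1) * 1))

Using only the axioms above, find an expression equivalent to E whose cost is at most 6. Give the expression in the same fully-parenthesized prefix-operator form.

((b + -2) * (- -1))   [cost 6]

(1) ((((- -1) * 1) * 1) * 1)  =[mul_one →]=  (((- -1) * 1) * 1)    ⊢ ((((b * 1) * 1) + (-2 * 1)) * (((- -1) * 1) * 1))
(2) (((- -1) * 1) * 1)  =[mul_one →]=  ((- -1) * 1)    ⊢ ((((b * 1) * 1) + (-2 * 1)) * ((- -1) * 1))
(3) (b * 1)  =[mul_one →]=  b    ⊢ (((b * 1) + (-2 * 1)) * ((- -1) * 1))
(4) ((- -1) * 1)  =[mul_one →]=  (- -1)    ⊢ (((b * 1) + (-2 * 1)) * (- -1))
(5) (-2 * 1)  =[mul_one →]=  -2    ⊢ (((b * 1) + -2) * (- -1))
(6) (b * 1)  =[mul_one →]=  b    ⊢ cost 6, within 6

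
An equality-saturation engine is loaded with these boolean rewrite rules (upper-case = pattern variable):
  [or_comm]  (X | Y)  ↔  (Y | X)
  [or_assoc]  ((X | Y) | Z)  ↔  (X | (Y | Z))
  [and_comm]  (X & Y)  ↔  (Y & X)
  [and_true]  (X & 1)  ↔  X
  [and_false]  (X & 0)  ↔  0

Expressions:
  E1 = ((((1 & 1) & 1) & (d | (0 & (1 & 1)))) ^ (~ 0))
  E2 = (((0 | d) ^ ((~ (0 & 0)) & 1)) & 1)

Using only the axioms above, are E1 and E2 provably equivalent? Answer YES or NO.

(1) (1 & 1)  =[and_true →]=  1    ⊢ ((((1 & 1) & 1) & (d | (0 & 1))) ^ (~ 0))
(2) (1 & 1)  =[and_true →]=  1    ⊢ (((1 & 1) & (d | (0 & 1))) ^ (~ 0))
(3) (1 & 1)  =[and_true →]=  1    ⊢ ((1 & (d | (0 & 1))) ^ (~ 0))
(4) (0 & 1)  =[and_true →]=  0    ⊢ ((1 & (d | 0)) ^ (~ 0))
(5) (1 & (d | 0))  =[and_comm →]=  ((d | 0) & 1)    ⊢ (((d | 0) & 1) ^ (~ 0))
(6) (d | 0)  =[or_comm →]=  (0 | d)    ⊢ (((0 | d) & 1) ^ (~ 0))
(7) ((0 | d) & 1)  =[and_true →]=  (0 | d)    ⊢ ((0 | d) ^ (~ 0))
(8) 0  =[and_false ←]=  (0 & 0)    ⊢ ((0 | d) ^ (~ (0 & 0)))
(9) (~ (0 & 0))  =[and_true ←]=  ((~ (0 & 0)) & 1)    ⊢ ((0 | d) ^ ((~ (0 & 0)) & 1))
(10) ((0 | d) ^ ((~ (0 & 0)) & 1))  =[and_true ←]=  (((0 | d) ^ ((~ (0 & 0)) & 1)) & 1)    ⊢ E2

YES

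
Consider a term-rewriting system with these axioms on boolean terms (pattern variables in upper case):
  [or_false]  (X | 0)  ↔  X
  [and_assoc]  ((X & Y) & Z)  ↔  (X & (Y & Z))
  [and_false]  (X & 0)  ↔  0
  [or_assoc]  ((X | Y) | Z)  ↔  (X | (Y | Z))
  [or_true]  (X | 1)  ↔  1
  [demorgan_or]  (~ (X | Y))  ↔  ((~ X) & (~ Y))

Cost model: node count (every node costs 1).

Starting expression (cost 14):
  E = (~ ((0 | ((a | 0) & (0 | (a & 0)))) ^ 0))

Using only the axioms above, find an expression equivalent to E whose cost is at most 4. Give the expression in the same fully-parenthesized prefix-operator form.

1. [and_false →] (a & 0)  →  0;  E = (~ ((0 | ((a | 0) & (0 | 0))) ^ 0))
2. [or_false →] (a | 0)  →  a;  E = (~ ((0 | (a & (0 | 0))) ^ 0))
3. [or_false →] (0 | 0)  →  0;  E = (~ ((0 | (a & 0)) ^ 0))
4. [and_false →] (a & 0)  →  0;  E = (~ ((0 | 0) ^ 0))
5. [or_false →] (0 | 0)  →  0;  cost 4 ≤ 4, done

(~ (0 ^ 0))   [cost 4]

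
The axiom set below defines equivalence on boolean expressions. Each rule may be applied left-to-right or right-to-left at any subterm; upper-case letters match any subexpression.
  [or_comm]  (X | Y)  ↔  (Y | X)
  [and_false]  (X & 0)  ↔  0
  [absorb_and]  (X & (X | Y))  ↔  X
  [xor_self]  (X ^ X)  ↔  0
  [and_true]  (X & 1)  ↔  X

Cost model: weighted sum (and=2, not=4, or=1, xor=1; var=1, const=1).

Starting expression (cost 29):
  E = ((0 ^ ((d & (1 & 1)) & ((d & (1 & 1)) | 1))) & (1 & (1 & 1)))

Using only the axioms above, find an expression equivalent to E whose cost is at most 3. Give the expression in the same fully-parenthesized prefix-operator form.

(1) ((d & (1 & 1)) & ((d & (1 & 1)) | 1))  =[absorb_and →]=  (d & (1 & 1))    ⊢ ((0 ^ (d & (1 & 1))) & (1 & (1 & 1)))
(2) (1 & 1)  =[and_true →]=  1    ⊢ ((0 ^ (d & (1 & 1))) & (1 & 1))
(3) (1 & 1)  =[and_true →]=  1    ⊢ ((0 ^ (d & 1)) & (1 & 1))
(4) (d & 1)  =[and_true →]=  d    ⊢ ((0 ^ d) & (1 & 1))
(5) (1 & 1)  =[and_true →]=  1    ⊢ ((0 ^ d) & 1)
(6) ((0 ^ d) & 1)  =[and_true →]=  (0 ^ d)    ⊢ cost 3, within 3

(0 ^ d)   [cost 3]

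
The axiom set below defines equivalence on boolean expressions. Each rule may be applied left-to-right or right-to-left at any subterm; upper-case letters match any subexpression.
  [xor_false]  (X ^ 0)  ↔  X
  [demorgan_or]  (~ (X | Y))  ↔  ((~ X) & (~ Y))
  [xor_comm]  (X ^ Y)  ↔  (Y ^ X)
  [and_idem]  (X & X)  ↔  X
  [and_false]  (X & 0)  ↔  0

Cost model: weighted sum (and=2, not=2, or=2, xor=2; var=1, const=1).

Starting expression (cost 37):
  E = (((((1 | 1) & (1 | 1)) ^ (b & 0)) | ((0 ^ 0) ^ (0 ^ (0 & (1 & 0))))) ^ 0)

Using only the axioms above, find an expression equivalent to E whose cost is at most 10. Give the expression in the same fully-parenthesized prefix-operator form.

(1) (1 & 0)  =[and_false →]=  0    ⊢ (((((1 | 1) & (1 | 1)) ^ (b & 0)) | ((0 ^ 0) ^ (0 ^ (0 & 0)))) ^ 0)
(2) (0 ^ 0)  =[xor_false →]=  0    ⊢ (((((1 | 1) & (1 | 1)) ^ (b & 0)) | (0 ^ (0 ^ (0 & 0)))) ^ 0)
(3) (0 & 0)  =[and_false →]=  0    ⊢ (((((1 | 1) & (1 | 1)) ^ (b & 0)) | (0 ^ (0 ^ 0))) ^ 0)
(4) (((((1 | 1) & (1 | 1)) ^ (b & 0)) | (0 ^ (0 ^ 0))) ^ 0)  =[xor_false →]=  ((((1 | 1) & (1 | 1)) ^ (b & 0)) | (0 ^ (0 ^ 0)))
(5) (0 ^ 0)  =[xor_false →]=  0    ⊢ ((((1 | 1) & (1 | 1)) ^ (b & 0)) | (0 ^ 0))
(6) (b & 0)  =[and_false →]=  0    ⊢ ((((1 | 1) & (1 | 1)) ^ 0) | (0 ^ 0))
(7) ((1 | 1) & (1 | 1))  =[and_idem →]=  (1 | 1)    ⊢ (((1 | 1) ^ 0) | (0 ^ 0))
(8) ((1 | 1) ^ 0)  =[xor_false →]=  (1 | 1)    ⊢ cost 10, within 10

((1 | 1) | (0 ^ 0))   [cost 10]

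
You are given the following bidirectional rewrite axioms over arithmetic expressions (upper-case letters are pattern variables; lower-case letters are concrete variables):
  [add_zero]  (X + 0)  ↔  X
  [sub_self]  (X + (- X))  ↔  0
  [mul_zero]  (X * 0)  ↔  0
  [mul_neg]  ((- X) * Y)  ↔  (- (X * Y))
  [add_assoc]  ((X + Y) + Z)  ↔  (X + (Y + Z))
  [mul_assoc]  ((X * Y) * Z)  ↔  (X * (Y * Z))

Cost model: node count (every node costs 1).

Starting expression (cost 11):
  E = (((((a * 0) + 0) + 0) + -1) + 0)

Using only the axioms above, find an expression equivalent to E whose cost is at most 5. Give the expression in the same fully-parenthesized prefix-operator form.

((a * 0) + -1)   [cost 5]

step 1: add_zero (→) rewrites ((a * 0) + 0) into (a * 0), now ((((a * 0) + 0) + -1) + 0)
step 2: add_zero (→) rewrites ((a * 0) + 0) into (a * 0), now (((a * 0) + -1) + 0)
step 3: add_zero (→) rewrites (((a * 0) + -1) + 0) into ((a * 0) + -1), reaching cost 5 (bound 5)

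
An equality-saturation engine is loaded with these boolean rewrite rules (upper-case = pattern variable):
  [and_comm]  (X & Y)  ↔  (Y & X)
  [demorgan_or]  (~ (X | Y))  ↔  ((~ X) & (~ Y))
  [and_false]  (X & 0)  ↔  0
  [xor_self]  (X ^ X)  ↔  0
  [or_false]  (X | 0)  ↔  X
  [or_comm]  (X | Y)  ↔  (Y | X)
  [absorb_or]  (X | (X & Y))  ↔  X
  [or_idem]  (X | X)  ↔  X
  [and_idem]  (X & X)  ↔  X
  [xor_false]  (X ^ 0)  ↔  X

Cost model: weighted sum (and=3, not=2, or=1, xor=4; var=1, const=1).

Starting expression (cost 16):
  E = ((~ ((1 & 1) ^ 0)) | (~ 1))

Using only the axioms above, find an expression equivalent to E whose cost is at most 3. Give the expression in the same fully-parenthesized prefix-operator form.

(~ 1)   [cost 3]

1. [and_idem →] (1 & 1)  →  1;  E = ((~ (1 ^ 0)) | (~ 1))
2. [xor_false →] (1 ^ 0)  →  1;  E = ((~ 1) | (~ 1))
3. [or_idem →] ((~ 1) | (~ 1))  →  (~ 1);  cost 3 ≤ 3, done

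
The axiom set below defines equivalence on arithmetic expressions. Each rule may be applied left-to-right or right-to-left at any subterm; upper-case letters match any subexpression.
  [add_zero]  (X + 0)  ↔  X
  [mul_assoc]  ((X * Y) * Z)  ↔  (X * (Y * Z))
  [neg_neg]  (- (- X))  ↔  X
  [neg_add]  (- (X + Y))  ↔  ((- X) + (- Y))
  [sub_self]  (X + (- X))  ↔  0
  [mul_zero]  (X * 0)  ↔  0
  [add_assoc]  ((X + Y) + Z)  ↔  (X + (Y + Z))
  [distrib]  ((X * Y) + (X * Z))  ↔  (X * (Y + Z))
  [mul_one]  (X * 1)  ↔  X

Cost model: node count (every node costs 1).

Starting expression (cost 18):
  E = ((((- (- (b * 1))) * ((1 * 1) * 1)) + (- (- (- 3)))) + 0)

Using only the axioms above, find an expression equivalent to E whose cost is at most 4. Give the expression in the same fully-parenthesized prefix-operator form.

(1) (b * 1)  =[mul_one →]=  b    ⊢ ((((- (- b)) * ((1 * 1) * 1)) + (- (- (- 3)))) + 0)
(2) (- (- (- 3)))  =[neg_neg →]=  (- 3)    ⊢ ((((- (- b)) * ((1 * 1) * 1)) + (- 3)) + 0)
(3) ((1 * 1) * 1)  =[mul_one →]=  (1 * 1)    ⊢ ((((- (- b)) * (1 * 1)) + (- 3)) + 0)
(4) (1 * 1)  =[mul_one →]=  1    ⊢ ((((- (- b)) * 1) + (- 3)) + 0)
(5) ((((- (- b)) * 1) + (- 3)) + 0)  =[add_zero →]=  (((- (- b)) * 1) + (- 3))
(6) (- (- b))  =[neg_neg →]=  b    ⊢ ((b * 1) + (- 3))
(7) (b * 1)  =[mul_one →]=  b    ⊢ cost 4, within 4

(b + (- 3))   [cost 4]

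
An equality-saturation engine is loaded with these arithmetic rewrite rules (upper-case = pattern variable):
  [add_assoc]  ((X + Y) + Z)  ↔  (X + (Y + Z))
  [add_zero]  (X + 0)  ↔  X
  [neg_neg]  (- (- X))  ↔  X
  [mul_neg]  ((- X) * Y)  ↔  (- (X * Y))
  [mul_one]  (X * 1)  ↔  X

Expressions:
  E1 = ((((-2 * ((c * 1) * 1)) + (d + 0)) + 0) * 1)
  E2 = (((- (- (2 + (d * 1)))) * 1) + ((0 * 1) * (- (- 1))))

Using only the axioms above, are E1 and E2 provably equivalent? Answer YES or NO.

NO

Every axiom is a valid identity, so a rewrite proof would force E1 and E2 to agree under every assignment.
At c=0, d=0: E1 = 0 but E2 = 2; they differ, so no derivation exists.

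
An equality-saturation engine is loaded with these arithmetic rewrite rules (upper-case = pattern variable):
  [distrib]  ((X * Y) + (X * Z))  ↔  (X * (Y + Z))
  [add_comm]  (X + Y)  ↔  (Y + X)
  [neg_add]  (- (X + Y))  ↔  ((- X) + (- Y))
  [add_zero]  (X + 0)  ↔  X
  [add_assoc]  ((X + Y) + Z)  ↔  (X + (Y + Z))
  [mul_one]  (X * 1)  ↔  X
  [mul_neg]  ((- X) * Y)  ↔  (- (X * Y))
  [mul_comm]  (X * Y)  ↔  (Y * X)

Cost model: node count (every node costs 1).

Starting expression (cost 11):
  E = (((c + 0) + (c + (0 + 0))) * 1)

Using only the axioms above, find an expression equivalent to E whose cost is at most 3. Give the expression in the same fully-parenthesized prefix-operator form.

step 1: add_zero (→) rewrites (0 + 0) into 0, now (((c + 0) + (c + 0)) * 1)
step 2: add_zero (→) rewrites (c + 0) into c, now ((c + (c + 0)) * 1)
step 3: add_zero (→) rewrites (c + 0) into c, now ((c + c) * 1)
step 4: mul_one (→) rewrites ((c + c) * 1) into (c + c), reaching cost 3 (bound 3)

(c + c)   [cost 3]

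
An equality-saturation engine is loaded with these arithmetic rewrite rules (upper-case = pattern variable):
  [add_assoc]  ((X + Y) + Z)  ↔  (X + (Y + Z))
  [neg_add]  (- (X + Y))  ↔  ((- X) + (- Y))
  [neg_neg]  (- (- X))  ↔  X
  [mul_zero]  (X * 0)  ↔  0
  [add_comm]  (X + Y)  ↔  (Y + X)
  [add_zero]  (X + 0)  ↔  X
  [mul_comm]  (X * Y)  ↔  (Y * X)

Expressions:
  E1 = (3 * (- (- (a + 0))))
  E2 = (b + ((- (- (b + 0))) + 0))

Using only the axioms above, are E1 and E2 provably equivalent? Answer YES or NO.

All listed rules preserve value, hence provable equivalence implies equal values everywhere; look for a separating assignment.
a=0, b=1 gives E1 ↦ 0, E2 ↦ 2; values differ ⇒ not provably equivalent.

NO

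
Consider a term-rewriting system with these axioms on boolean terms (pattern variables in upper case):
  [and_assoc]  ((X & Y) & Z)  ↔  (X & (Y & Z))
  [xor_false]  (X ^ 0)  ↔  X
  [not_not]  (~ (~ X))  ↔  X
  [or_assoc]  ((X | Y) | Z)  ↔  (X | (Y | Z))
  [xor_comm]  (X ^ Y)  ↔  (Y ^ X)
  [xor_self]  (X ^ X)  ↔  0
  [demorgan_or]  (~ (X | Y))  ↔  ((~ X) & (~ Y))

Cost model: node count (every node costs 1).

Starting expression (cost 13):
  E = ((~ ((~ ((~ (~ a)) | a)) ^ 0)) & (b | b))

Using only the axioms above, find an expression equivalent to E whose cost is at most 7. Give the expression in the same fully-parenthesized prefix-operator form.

((a | a) & (b | b))   [cost 7]

(1) ((~ ((~ (~ a)) | a)) ^ 0)  =[xor_false →]=  (~ ((~ (~ a)) | a))    ⊢ ((~ (~ ((~ (~ a)) | a))) & (b | b))
(2) (~ (~ a))  =[not_not →]=  a    ⊢ ((~ (~ (a | a))) & (b | b))
(3) (~ (~ (a | a)))  =[not_not →]=  (a | a)    ⊢ cost 7, within 7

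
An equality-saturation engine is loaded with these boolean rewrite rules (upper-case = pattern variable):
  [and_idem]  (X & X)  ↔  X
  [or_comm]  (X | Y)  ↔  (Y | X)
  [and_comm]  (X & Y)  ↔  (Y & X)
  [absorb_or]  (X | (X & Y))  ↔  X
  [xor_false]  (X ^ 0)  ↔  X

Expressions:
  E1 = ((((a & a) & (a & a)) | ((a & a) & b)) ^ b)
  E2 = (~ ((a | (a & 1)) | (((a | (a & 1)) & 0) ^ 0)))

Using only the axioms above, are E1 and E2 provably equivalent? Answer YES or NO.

NO

All listed rules preserve value, hence provable equivalence implies equal values everywhere; look for a separating assignment.
a=0, b=0 gives E1 ↦ 0, E2 ↦ 1; values differ ⇒ not provably equivalent.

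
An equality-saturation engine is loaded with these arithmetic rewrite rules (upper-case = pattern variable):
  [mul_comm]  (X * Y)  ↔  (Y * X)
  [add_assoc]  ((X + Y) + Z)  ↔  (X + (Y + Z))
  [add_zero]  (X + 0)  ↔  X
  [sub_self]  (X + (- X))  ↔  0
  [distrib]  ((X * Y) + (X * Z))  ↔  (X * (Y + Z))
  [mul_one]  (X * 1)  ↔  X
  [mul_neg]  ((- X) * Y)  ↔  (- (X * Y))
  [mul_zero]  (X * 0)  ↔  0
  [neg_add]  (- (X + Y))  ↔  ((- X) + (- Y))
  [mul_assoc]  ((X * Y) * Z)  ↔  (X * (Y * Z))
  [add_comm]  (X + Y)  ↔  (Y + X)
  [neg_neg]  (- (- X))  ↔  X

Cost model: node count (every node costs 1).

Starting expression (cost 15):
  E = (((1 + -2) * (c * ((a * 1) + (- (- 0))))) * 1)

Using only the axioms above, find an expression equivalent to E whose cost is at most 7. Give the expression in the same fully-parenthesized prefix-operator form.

1. [mul_one →] (((1 + -2) * (c * ((a * 1) + (- (- 0))))) * 1)  →  ((1 + -2) * (c * ((a * 1) + (- (- 0)))))
2. [mul_one →] (a * 1)  →  a;  E = ((1 + -2) * (c * (a + (- (- 0)))))
3. [neg_neg →] (- (- 0))  →  0;  E = ((1 + -2) * (c * (a + 0)))
4. [add_comm →] (1 + -2)  →  (-2 + 1);  E = ((-2 + 1) * (c * (a + 0)))
5. [add_zero →] (a + 0)  →  a;  cost 7 ≤ 7, done

((-2 + 1) * (c * a))   [cost 7]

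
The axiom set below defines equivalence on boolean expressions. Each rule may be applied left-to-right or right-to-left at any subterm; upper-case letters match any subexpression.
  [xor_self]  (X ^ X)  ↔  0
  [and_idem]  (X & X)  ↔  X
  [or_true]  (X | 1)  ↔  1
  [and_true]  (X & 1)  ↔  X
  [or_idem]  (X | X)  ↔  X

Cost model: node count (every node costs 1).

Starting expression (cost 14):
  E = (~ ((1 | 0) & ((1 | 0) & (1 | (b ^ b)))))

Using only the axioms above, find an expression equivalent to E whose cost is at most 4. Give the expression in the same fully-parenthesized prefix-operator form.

(~ (1 | 0))   [cost 4]

step 1: xor_self (→) rewrites (b ^ b) into 0, now (~ ((1 | 0) & ((1 | 0) & (1 | 0))))
step 2: and_idem (→) rewrites ((1 | 0) & (1 | 0)) into (1 | 0), now (~ ((1 | 0) & (1 | 0)))
step 3: and_idem (→) rewrites ((1 | 0) & (1 | 0)) into (1 | 0), reaching cost 4 (bound 4)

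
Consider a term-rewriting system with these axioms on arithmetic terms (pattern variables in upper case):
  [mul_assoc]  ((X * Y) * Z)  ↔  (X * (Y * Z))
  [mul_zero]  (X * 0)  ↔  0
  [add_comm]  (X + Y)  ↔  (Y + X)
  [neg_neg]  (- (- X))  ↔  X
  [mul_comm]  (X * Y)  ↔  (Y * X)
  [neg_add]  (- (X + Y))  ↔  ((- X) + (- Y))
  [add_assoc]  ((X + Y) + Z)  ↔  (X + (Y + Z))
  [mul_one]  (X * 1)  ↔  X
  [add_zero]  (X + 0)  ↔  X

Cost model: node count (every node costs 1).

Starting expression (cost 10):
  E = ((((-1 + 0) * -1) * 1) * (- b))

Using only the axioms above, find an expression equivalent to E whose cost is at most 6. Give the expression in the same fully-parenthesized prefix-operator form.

step 1: mul_comm (→) rewrites ((((-1 + 0) * -1) * 1) * (- b)) into ((- b) * (((-1 + 0) * -1) * 1))
step 2: add_zero (→) rewrites (-1 + 0) into -1, now ((- b) * ((-1 * -1) * 1))
step 3: mul_one (→) rewrites ((-1 * -1) * 1) into (-1 * -1), reaching cost 6 (bound 6)

((- b) * (-1 * -1))   [cost 6]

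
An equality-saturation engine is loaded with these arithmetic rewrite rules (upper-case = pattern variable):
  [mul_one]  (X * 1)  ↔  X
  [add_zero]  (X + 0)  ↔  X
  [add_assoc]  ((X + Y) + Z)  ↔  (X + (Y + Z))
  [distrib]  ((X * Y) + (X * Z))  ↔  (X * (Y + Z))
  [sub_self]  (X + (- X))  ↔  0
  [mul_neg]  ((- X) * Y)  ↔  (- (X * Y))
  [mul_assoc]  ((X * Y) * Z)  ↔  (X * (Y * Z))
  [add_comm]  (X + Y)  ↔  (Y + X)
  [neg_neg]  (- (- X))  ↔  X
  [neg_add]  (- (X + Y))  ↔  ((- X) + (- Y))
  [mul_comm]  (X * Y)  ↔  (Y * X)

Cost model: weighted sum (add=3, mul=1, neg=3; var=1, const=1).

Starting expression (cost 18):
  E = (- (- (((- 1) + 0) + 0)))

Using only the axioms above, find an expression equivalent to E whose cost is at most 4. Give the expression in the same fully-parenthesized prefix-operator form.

(1) (- (- (((- 1) + 0) + 0)))  =[neg_neg →]=  (((- 1) + 0) + 0)
(2) ((- 1) + 0)  =[add_zero →]=  (- 1)    ⊢ ((- 1) + 0)
(3) ((- 1) + 0)  =[add_zero →]=  (- 1)    ⊢ cost 4, within 4

(- 1)   [cost 4]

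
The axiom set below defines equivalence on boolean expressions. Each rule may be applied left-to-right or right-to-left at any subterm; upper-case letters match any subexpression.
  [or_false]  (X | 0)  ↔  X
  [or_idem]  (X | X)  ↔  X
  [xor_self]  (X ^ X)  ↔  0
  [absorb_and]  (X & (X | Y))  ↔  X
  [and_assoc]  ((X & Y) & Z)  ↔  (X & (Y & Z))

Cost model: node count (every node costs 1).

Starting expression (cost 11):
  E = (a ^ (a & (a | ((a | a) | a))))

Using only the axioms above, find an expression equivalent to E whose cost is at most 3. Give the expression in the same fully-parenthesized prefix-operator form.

(a ^ a)   [cost 3]

1. [or_idem →] (a | a)  →  a;  E = (a ^ (a & (a | (a | a))))
2. [or_idem →] (a | a)  →  a;  E = (a ^ (a & (a | a)))
3. [absorb_and →] (a & (a | a))  →  a;  cost 3 ≤ 3, done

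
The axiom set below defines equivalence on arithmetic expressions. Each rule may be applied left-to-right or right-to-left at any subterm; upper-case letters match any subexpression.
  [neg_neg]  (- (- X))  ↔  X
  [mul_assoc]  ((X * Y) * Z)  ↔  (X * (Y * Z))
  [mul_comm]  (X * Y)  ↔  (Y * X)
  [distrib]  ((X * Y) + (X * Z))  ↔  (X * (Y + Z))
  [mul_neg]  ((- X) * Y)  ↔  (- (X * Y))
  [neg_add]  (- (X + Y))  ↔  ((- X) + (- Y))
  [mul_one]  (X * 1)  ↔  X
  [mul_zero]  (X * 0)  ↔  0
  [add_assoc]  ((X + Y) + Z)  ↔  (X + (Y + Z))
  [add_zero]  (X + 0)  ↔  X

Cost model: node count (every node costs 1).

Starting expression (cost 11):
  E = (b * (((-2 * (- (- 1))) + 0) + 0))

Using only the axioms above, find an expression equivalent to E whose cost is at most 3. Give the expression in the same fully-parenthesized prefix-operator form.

(b * -2)   [cost 3]

1. [add_zero →] (((-2 * (- (- 1))) + 0) + 0)  →  ((-2 * (- (- 1))) + 0);  E = (b * ((-2 * (- (- 1))) + 0))
2. [add_zero →] ((-2 * (- (- 1))) + 0)  →  (-2 * (- (- 1)));  E = (b * (-2 * (- (- 1))))
3. [neg_neg →] (- (- 1))  →  1;  E = (b * (-2 * 1))
4. [mul_one →] (-2 * 1)  →  -2;  cost 3 ≤ 3, done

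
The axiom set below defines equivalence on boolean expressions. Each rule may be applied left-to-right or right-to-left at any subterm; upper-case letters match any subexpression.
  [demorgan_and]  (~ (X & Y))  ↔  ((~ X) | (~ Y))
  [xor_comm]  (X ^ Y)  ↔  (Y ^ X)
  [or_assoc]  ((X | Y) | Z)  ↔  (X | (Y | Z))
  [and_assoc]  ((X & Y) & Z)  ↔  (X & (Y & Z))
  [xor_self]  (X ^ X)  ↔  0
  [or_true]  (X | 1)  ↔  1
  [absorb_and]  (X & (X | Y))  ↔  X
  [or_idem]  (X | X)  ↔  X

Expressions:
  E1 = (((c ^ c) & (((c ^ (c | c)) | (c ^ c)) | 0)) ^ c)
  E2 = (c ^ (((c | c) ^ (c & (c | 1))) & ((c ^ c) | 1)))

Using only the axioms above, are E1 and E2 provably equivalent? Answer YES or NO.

YES

(1) (c | c)  =[or_idem →]=  c    ⊢ (((c ^ c) & (((c ^ c) | (c ^ c)) | 0)) ^ c)
(2) ((c ^ c) | (c ^ c))  =[or_idem →]=  (c ^ c)    ⊢ (((c ^ c) & ((c ^ c) | 0)) ^ c)
(3) ((c ^ c) & ((c ^ c) | 0))  =[absorb_and →]=  (c ^ c)    ⊢ ((c ^ c) ^ c)
(4) ((c ^ c) ^ c)  =[xor_comm →]=  (c ^ (c ^ c))
(5) (c ^ c)  =[absorb_and ←]=  ((c ^ c) & ((c ^ c) | 1))    ⊢ (c ^ ((c ^ c) & ((c ^ c) | 1)))
(6) c  =[absorb_and ←]=  (c & (c | 1))    ⊢ (c ^ ((c ^ (c & (c | 1))) & ((c ^ c) | 1)))
(7) c  =[or_idem ←]=  (c | c)    ⊢ E2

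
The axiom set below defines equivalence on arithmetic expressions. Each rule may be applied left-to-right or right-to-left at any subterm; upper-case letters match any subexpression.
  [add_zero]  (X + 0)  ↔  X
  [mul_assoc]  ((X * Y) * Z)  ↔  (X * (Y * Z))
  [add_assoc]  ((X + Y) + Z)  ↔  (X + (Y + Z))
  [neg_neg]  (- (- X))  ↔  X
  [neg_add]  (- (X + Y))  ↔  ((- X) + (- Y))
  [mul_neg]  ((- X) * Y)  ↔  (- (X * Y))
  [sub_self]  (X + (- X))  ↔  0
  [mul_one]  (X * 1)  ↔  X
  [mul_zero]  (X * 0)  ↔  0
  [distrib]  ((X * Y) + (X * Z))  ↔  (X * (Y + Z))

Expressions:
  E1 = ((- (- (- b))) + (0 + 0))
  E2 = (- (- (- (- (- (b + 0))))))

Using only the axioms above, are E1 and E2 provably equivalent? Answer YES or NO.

(1) (- (- (- b)))  =[neg_neg →]=  (- b)    ⊢ ((- b) + (0 + 0))
(2) (0 + 0)  =[add_zero →]=  0    ⊢ ((- b) + 0)
(3) ((- b) + 0)  =[add_zero →]=  (- b)
(4) b  =[add_zero ←]=  (b + 0)    ⊢ (- (b + 0))
(5) (b + 0)  =[neg_neg ←]=  (- (- (b + 0)))    ⊢ (- (- (- (b + 0))))
(6) (- (- (- (b + 0))))  =[neg_neg ←]=  (- (- (- (- (- (b + 0))))))    ⊢ E2

YES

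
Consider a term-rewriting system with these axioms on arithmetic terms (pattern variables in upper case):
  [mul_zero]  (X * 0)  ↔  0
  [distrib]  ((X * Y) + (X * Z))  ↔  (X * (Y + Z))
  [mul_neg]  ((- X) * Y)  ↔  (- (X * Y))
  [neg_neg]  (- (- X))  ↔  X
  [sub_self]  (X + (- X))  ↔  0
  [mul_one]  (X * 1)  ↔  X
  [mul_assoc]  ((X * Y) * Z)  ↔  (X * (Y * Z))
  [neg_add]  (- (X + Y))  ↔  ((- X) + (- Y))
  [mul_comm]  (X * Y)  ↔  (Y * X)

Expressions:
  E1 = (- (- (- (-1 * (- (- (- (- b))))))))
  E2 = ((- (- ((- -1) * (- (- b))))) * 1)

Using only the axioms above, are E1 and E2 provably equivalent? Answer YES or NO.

YES

1. [neg_neg →] (- (- b))  →  b;  E1 = (- (- (- (-1 * (- (- b))))))
2. [neg_neg →] (- (- b))  →  b;  E1 = (- (- (- (-1 * b))))
3. [mul_one ←] (- (- (- (-1 * b))))  →  ((- (- (- (-1 * b)))) * 1)
4. [mul_neg ←] (- (-1 * b))  →  ((- -1) * b);  E1 = ((- (- ((- -1) * b))) * 1)
5. [neg_neg ←] b  →  (- (- b));  this is E2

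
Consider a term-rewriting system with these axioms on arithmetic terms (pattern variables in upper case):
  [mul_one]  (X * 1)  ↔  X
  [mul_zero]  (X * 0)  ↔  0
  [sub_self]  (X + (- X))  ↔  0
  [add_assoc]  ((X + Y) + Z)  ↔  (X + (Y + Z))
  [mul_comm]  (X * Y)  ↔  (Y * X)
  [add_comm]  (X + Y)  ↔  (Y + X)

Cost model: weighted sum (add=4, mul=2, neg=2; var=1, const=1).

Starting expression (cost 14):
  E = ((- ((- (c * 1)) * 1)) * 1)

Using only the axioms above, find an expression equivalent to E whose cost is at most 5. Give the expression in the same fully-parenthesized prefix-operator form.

(1) ((- ((- (c * 1)) * 1)) * 1)  =[mul_one →]=  (- ((- (c * 1)) * 1))
(2) ((- (c * 1)) * 1)  =[mul_one →]=  (- (c * 1))    ⊢ (- (- (c * 1)))
(3) (c * 1)  =[mul_one →]=  c    ⊢ cost 5, within 5

(- (- c))   [cost 5]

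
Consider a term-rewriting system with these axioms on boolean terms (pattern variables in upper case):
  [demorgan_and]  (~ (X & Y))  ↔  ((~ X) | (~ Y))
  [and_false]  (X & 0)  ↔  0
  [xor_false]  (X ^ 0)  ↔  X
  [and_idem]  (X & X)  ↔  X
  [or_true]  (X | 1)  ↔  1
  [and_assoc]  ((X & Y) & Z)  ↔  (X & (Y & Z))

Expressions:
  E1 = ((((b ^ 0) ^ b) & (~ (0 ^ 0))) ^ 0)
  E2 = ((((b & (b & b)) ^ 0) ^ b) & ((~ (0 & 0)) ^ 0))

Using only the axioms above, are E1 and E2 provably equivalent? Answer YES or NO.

YES

1. [xor_false →] (b ^ 0)  →  b;  E1 = (((b ^ b) & (~ (0 ^ 0))) ^ 0)
2. [xor_false →] (((b ^ b) & (~ (0 ^ 0))) ^ 0)  →  ((b ^ b) & (~ (0 ^ 0)))
3. [xor_false →] (0 ^ 0)  →  0;  E1 = ((b ^ b) & (~ 0))
4. [xor_false ←] b  →  (b ^ 0);  E1 = (((b ^ 0) ^ b) & (~ 0))
5. [xor_false ←] (~ 0)  →  ((~ 0) ^ 0);  E1 = (((b ^ 0) ^ b) & ((~ 0) ^ 0))
6. [and_idem ←] 0  →  (0 & 0);  E1 = (((b ^ 0) ^ b) & ((~ (0 & 0)) ^ 0))
7. [and_idem ←] b  →  (b & b);  E1 = ((((b & b) ^ 0) ^ b) & ((~ (0 & 0)) ^ 0))
8. [and_idem ←] b  →  (b & b);  this is E2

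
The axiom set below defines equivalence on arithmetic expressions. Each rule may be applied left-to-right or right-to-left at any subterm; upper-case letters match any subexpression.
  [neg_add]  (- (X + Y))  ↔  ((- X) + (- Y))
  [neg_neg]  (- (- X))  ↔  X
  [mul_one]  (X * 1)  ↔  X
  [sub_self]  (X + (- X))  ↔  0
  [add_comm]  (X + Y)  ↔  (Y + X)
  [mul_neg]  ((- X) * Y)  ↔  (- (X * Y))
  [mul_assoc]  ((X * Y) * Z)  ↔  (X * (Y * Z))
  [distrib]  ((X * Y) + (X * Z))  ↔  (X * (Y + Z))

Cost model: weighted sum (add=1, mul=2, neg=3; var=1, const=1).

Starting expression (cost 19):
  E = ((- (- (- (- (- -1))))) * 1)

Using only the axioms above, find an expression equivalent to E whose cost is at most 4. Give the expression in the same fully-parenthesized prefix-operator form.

(1) ((- (- (- (- (- -1))))) * 1)  =[mul_one →]=  (- (- (- (- (- -1)))))
(2) (- (- (- -1)))  =[neg_neg →]=  (- -1)    ⊢ (- (- (- -1)))
(3) (- (- (- -1)))  =[neg_neg →]=  (- -1)    ⊢ cost 4, within 4

(- -1)   [cost 4]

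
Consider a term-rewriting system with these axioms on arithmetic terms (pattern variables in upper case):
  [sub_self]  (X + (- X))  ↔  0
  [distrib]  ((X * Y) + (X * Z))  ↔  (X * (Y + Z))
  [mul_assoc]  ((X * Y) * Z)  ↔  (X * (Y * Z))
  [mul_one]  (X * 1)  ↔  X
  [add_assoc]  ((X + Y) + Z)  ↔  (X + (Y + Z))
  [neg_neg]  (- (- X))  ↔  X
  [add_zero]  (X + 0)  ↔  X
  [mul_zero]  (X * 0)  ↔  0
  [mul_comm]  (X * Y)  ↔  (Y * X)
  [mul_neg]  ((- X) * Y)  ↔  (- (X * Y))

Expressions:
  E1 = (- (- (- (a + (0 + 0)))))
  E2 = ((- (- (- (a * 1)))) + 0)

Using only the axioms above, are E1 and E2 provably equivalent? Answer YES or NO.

YES

(1) (0 + 0)  =[add_zero →]=  0    ⊢ (- (- (- (a + 0))))
(2) (a + 0)  =[add_zero →]=  a    ⊢ (- (- (- a)))
(3) a  =[mul_one ←]=  (a * 1)    ⊢ (- (- (- (a * 1))))
(4) (- (- (- (a * 1))))  =[add_zero ←]=  ((- (- (- (a * 1)))) + 0)    ⊢ E2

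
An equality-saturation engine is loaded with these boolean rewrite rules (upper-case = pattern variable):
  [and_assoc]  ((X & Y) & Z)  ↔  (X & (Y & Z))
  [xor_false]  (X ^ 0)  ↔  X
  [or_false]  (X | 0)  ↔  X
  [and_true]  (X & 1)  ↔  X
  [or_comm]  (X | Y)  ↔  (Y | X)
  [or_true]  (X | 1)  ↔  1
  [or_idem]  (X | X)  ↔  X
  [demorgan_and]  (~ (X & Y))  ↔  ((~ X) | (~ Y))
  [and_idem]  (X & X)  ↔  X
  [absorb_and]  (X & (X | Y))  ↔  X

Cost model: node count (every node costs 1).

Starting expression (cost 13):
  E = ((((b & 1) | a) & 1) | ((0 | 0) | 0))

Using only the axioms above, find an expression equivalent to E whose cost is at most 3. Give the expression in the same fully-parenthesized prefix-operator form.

(b | a)   [cost 3]

1. [and_true →] (((b & 1) | a) & 1)  →  ((b & 1) | a);  E = (((b & 1) | a) | ((0 | 0) | 0))
2. [or_false →] ((0 | 0) | 0)  →  (0 | 0);  E = (((b & 1) | a) | (0 | 0))
3. [or_false →] (0 | 0)  →  0;  E = (((b & 1) | a) | 0)
4. [and_true →] (b & 1)  →  b;  E = ((b | a) | 0)
5. [or_false →] ((b | a) | 0)  →  (b | a);  cost 3 ≤ 3, done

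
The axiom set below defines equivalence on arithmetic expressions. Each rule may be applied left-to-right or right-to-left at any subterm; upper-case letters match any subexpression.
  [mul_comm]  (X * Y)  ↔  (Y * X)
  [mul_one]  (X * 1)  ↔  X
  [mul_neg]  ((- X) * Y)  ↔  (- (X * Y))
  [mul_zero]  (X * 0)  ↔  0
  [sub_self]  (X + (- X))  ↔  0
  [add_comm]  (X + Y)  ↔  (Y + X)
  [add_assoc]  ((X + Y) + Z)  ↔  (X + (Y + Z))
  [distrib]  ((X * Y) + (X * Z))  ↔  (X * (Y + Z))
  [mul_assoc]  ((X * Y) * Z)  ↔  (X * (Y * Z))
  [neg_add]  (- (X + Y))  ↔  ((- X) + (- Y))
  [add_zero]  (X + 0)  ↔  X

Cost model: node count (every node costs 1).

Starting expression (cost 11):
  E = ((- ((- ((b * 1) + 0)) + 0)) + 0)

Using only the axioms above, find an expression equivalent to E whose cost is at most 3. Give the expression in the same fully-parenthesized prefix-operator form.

(- (- b))   [cost 3]

1. [add_zero →] ((- ((- ((b * 1) + 0)) + 0)) + 0)  →  (- ((- ((b * 1) + 0)) + 0))
2. [add_zero →] ((b * 1) + 0)  →  (b * 1);  E = (- ((- (b * 1)) + 0))
3. [mul_one →] (b * 1)  →  b;  E = (- ((- b) + 0))
4. [add_zero →] ((- b) + 0)  →  (- b);  cost 3 ≤ 3, done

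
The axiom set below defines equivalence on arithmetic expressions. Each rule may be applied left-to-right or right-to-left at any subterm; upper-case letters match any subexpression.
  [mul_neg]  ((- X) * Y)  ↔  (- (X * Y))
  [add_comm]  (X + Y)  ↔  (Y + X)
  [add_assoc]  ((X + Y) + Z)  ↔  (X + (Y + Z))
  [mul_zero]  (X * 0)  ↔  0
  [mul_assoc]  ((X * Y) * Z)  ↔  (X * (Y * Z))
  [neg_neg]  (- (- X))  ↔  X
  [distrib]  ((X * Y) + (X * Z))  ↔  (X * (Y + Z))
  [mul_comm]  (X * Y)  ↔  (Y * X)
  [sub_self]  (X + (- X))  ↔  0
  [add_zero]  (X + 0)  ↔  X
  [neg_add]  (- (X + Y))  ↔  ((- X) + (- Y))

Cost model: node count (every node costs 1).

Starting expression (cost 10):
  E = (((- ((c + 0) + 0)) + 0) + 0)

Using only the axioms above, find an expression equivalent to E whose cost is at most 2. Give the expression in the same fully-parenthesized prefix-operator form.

step 1: add_assoc (→) rewrites (((- ((c + 0) + 0)) + 0) + 0) into ((- ((c + 0) + 0)) + (0 + 0))
step 2: add_zero (→) rewrites (0 + 0) into 0, now ((- ((c + 0) + 0)) + 0)
step 3: add_zero (→) rewrites (c + 0) into c, now ((- (c + 0)) + 0)
step 4: add_zero (→) rewrites ((- (c + 0)) + 0) into (- (c + 0))
step 5: add_zero (→) rewrites (c + 0) into c, reaching cost 2 (bound 2)

(- c)   [cost 2]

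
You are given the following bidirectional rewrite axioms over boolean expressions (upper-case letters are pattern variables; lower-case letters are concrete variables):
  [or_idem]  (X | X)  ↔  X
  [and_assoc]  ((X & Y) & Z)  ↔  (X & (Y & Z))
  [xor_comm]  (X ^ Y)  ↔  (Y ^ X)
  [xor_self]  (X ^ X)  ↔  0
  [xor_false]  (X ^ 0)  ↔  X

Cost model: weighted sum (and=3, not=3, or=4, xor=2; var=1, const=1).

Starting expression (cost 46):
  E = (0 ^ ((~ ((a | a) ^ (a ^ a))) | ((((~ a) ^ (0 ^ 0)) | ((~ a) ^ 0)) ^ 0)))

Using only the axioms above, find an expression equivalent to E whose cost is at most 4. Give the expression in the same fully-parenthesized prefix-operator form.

(~ a)   [cost 4]

(1) ((((~ a) ^ (0 ^ 0)) | ((~ a) ^ 0)) ^ 0)  =[xor_false →]=  (((~ a) ^ (0 ^ 0)) | ((~ a) ^ 0))    ⊢ (0 ^ ((~ ((a | a) ^ (a ^ a))) | (((~ a) ^ (0 ^ 0)) | ((~ a) ^ 0))))
(2) (0 ^ 0)  =[xor_false →]=  0    ⊢ (0 ^ ((~ ((a | a) ^ (a ^ a))) | (((~ a) ^ 0) | ((~ a) ^ 0))))
(3) (((~ a) ^ 0) | ((~ a) ^ 0))  =[or_idem →]=  ((~ a) ^ 0)    ⊢ (0 ^ ((~ ((a | a) ^ (a ^ a))) | ((~ a) ^ 0)))
(4) (a ^ a)  =[xor_self →]=  0    ⊢ (0 ^ ((~ ((a | a) ^ 0)) | ((~ a) ^ 0)))
(5) (a | a)  =[or_idem →]=  a    ⊢ (0 ^ ((~ (a ^ 0)) | ((~ a) ^ 0)))
(6) (a ^ 0)  =[xor_false →]=  a    ⊢ (0 ^ ((~ a) | ((~ a) ^ 0)))
(7) (0 ^ ((~ a) | ((~ a) ^ 0)))  =[xor_comm →]=  (((~ a) | ((~ a) ^ 0)) ^ 0)
(8) ((~ a) ^ 0)  =[xor_comm →]=  (0 ^ (~ a))    ⊢ (((~ a) | (0 ^ (~ a))) ^ 0)
(9) (((~ a) | (0 ^ (~ a))) ^ 0)  =[xor_false →]=  ((~ a) | (0 ^ (~ a)))
(10) (0 ^ (~ a))  =[xor_comm →]=  ((~ a) ^ 0)    ⊢ ((~ a) | ((~ a) ^ 0))
(11) ((~ a) ^ 0)  =[xor_false →]=  (~ a)    ⊢ ((~ a) | (~ a))
(12) ((~ a) | (~ a))  =[or_idem →]=  (~ a)    ⊢ cost 4, within 4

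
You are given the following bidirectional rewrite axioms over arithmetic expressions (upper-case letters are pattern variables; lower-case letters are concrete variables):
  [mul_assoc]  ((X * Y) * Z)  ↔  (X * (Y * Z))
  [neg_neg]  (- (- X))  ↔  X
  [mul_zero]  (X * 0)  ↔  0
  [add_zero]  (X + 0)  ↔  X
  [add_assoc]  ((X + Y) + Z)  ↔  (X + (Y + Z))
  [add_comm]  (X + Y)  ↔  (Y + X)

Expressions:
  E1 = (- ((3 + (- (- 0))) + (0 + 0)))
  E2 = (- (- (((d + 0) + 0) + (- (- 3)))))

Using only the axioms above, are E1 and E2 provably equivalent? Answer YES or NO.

NO

Every axiom is a valid identity, so a rewrite proof would force E1 and E2 to agree under every assignment.
At d=0: E1 = -3 but E2 = 3; they differ, so no derivation exists.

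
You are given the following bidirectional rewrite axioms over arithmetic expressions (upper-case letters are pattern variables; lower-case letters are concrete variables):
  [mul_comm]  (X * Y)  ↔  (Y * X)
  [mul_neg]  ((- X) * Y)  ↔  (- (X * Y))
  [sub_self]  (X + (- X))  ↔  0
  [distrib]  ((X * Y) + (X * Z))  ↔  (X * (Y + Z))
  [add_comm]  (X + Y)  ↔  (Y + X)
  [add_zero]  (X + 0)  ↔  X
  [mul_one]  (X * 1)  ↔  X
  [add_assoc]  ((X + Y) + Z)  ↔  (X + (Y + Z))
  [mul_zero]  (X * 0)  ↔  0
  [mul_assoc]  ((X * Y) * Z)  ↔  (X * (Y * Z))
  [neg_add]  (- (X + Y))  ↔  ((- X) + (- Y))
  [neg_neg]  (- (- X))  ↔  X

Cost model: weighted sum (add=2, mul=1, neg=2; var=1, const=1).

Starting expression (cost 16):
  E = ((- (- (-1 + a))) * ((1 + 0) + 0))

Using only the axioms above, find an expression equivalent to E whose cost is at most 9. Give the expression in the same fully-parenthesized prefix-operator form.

((-1 + a) * (1 + 0))   [cost 9]

1. [add_zero →] (1 + 0)  →  1;  E = ((- (- (-1 + a))) * (1 + 0))
2. [neg_neg →] (- (- (-1 + a)))  →  (-1 + a);  cost 9 ≤ 9, done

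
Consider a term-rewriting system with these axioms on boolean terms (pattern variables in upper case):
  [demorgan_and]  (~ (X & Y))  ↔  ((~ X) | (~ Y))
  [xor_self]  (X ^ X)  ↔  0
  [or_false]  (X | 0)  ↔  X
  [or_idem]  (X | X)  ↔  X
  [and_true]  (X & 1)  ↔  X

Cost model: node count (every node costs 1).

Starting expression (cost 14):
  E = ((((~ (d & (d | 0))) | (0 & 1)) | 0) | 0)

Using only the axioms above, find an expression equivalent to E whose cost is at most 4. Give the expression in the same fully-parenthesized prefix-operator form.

(~ (d & d))   [cost 4]

step 1: or_false (→) rewrites ((((~ (d & (d | 0))) | (0 & 1)) | 0) | 0) into (((~ (d & (d | 0))) | (0 & 1)) | 0)
step 2: or_false (→) rewrites (d | 0) into d, now (((~ (d & d)) | (0 & 1)) | 0)
step 3: and_true (→) rewrites (0 & 1) into 0, now (((~ (d & d)) | 0) | 0)
step 4: or_false (→) rewrites (((~ (d & d)) | 0) | 0) into ((~ (d & d)) | 0)
step 5: or_false (→) rewrites ((~ (d & d)) | 0) into (~ (d & d)), reaching cost 4 (bound 4)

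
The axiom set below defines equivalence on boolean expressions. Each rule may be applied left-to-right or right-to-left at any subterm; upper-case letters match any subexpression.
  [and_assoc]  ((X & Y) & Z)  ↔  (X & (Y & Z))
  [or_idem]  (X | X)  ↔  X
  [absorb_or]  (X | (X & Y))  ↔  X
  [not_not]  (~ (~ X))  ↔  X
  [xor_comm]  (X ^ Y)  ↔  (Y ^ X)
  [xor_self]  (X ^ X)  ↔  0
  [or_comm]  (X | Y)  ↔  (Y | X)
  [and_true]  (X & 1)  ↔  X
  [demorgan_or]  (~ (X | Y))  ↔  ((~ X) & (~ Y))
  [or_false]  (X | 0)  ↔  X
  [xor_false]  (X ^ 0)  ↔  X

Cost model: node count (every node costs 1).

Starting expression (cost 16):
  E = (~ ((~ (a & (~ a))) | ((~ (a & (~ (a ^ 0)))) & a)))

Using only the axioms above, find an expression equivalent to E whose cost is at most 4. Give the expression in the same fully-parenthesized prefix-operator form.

(a & (~ a))   [cost 4]

step 1: xor_false (→) rewrites (a ^ 0) into a, now (~ ((~ (a & (~ a))) | ((~ (a & (~ a))) & a)))
step 2: absorb_or (→) rewrites ((~ (a & (~ a))) | ((~ (a & (~ a))) & a)) into (~ (a & (~ a))), now (~ (~ (a & (~ a))))
step 3: not_not (→) rewrites (~ (~ (a & (~ a)))) into (a & (~ a)), reaching cost 4 (bound 4)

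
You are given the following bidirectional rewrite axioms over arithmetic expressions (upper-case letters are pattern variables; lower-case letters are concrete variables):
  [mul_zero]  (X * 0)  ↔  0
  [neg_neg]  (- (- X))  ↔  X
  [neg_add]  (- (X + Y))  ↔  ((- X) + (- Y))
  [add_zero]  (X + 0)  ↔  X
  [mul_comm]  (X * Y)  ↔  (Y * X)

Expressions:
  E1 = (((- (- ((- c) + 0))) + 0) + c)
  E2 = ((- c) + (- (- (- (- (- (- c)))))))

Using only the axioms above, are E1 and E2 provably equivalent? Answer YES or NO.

step 1: neg_neg (→) rewrites (- (- ((- c) + 0))) into ((- c) + 0), now ((((- c) + 0) + 0) + c)
step 2: add_zero (→) rewrites (((- c) + 0) + 0) into ((- c) + 0), now (((- c) + 0) + c)
step 3: add_zero (→) rewrites ((- c) + 0) into (- c), now ((- c) + c)
step 4: neg_neg (←) rewrites c into (- (- c)), now ((- c) + (- (- c)))
step 5: neg_neg (←) rewrites c into (- (- c)), now ((- c) + (- (- (- (- c)))))
step 6: neg_neg (←) rewrites (- (- (- (- c)))) into (- (- (- (- (- (- c)))))), which is E2

YES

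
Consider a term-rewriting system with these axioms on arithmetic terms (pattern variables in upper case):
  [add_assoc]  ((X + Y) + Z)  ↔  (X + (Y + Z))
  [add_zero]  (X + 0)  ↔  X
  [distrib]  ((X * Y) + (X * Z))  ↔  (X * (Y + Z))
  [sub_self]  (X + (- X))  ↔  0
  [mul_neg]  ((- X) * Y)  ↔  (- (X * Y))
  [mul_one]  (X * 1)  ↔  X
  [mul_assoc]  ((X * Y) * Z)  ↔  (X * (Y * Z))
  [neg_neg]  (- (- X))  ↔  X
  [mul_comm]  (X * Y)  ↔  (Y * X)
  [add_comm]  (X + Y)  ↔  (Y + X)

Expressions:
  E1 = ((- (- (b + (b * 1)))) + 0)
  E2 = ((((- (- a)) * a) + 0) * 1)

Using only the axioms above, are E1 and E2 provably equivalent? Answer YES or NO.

All listed rules preserve value, hence provable equivalence implies equal values everywhere; look for a separating assignment.
a=0, b=1 gives E1 ↦ 2, E2 ↦ 0; values differ ⇒ not provably equivalent.

NO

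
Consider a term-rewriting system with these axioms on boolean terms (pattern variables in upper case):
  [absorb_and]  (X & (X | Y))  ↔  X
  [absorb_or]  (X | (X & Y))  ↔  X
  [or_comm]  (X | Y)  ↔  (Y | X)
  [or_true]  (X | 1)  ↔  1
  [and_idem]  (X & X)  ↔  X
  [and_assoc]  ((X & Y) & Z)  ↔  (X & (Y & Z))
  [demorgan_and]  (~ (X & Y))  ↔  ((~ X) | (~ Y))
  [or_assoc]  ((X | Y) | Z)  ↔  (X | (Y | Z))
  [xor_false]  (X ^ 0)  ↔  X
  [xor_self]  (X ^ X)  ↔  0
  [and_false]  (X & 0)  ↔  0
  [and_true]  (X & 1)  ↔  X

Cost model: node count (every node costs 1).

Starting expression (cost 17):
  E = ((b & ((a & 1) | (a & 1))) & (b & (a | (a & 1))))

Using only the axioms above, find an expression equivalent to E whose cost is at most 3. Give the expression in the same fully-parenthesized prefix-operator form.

(b & a)   [cost 3]

step 1: and_true (→) rewrites (a & 1) into a, now ((b & (a | (a & 1))) & (b & (a | (a & 1))))
step 2: and_idem (→) rewrites ((b & (a | (a & 1))) & (b & (a | (a & 1)))) into (b & (a | (a & 1)))
step 3: absorb_or (→) rewrites (a | (a & 1)) into a, reaching cost 3 (bound 3)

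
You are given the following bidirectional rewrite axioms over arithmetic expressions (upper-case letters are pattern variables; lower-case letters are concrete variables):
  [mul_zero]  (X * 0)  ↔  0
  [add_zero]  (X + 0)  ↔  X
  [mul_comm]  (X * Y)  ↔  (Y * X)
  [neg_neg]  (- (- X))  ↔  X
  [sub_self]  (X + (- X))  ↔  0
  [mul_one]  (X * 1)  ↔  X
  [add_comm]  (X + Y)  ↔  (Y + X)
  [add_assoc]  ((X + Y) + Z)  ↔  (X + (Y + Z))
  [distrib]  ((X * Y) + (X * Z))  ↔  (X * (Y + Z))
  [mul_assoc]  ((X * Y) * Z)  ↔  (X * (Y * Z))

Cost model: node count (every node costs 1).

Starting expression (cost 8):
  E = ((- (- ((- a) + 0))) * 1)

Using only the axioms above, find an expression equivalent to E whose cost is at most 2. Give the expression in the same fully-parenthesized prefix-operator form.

1. [neg_neg →] (- (- ((- a) + 0)))  →  ((- a) + 0);  E = (((- a) + 0) * 1)
2. [mul_one →] (((- a) + 0) * 1)  →  ((- a) + 0)
3. [add_zero →] ((- a) + 0)  →  (- a);  cost 2 ≤ 2, done

(- a)   [cost 2]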